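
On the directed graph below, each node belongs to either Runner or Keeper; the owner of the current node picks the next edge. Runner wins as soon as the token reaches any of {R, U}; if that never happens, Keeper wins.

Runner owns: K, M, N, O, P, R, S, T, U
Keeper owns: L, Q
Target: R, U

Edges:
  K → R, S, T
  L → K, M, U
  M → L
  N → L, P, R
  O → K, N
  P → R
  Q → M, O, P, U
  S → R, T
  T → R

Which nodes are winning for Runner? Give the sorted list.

K, N, O, P, R, S, T, U

A0 = {R, U}
A1: add {K, N, P, S, T} — K (Runner) has K→R; N (Runner) has N→R; P (Runner) has P→R; S (Runner) has S→R; T (Runner) has T→R.
A2: add {O} — O (Runner) has O→K.
A3 = A2; e.g. L (Keeper) can still go to M. Fixed point.
Runner's winning region = {K, N, O, P, R, S, T, U}.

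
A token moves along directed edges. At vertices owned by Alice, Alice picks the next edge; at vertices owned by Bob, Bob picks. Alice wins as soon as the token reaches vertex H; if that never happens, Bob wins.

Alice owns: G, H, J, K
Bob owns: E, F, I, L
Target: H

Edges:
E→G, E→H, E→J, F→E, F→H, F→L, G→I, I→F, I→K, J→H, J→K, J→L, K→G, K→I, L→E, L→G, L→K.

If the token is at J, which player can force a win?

Alice

A0 = {H}
A1: add {J} — J (Alice) has J→H.
A2 = A1; e.g. E (Bob) can still go to G. Fixed point.
J ∈ A1, so Alice can force the target.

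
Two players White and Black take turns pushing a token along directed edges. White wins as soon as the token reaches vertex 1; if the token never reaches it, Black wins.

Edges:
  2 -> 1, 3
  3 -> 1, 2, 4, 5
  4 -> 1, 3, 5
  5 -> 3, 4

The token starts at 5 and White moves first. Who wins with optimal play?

Black

Track states (vertex, player-to-move).
A0 = {(1,White), (1,Black)}
A1: add {(2,White), (3,White), (4,White)}.
A2: add {(2,Black), (5,Black)}.
A3 = A2; e.g. (3,Black) stays out. (5,White) never enters ⇒ Black avoids the target.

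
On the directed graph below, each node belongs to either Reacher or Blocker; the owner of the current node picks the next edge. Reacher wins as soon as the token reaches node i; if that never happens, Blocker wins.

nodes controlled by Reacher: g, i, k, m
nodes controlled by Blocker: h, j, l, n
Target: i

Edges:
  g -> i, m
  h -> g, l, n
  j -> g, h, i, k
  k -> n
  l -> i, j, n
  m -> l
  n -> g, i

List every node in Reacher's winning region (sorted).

g, i, k, n

A0 = {i}
A1: add {g} — g (Reacher) has g→i.
A2: add {n} — n (Blocker): all of {g, i} already in.
A3: add {k} — k (Reacher) has k→n.
A4 = A3; e.g. h (Blocker) can still go to l. Fixed point.
Reacher's winning region = {g, i, k, n}.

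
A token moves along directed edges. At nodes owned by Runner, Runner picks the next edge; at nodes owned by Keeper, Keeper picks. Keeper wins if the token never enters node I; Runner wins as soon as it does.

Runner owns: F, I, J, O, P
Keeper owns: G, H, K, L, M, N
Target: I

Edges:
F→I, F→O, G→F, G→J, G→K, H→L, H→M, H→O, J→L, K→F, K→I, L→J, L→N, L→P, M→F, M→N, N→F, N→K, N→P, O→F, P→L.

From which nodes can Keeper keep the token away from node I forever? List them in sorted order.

A0 = {I}
A1: add {F} — F (Runner) has F→I.
A2: add {K, O} — K (Keeper): all of {F, I} already in; O (Runner) has O→F.
A3 = A2; e.g. G (Keeper) can still go to J. Fixed point.
Runner's attractor = {F, I, K, O}; Keeper avoids the target exactly from the complement.

G, H, J, L, M, N, P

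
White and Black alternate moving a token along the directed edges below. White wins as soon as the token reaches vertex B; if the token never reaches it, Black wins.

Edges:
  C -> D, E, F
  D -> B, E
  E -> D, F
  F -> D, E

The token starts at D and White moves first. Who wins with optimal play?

White

Track states (vertex, player-to-move).
A0 = {(B,White), (B,Black)}
A1: add {(D,White)}.
(D,White) ∈ A1 ⇒ White forces the target.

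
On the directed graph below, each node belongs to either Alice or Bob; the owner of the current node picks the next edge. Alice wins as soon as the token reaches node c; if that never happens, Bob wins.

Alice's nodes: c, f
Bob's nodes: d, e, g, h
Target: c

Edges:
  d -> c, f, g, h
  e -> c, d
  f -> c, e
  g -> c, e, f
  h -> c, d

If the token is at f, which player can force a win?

A0 = {c}
A1: add {f} — f (Alice) has f→c.
A2 = A1; e.g. d (Bob) can still go to g. Fixed point.
f ∈ A1, so Alice can force the target.

Alice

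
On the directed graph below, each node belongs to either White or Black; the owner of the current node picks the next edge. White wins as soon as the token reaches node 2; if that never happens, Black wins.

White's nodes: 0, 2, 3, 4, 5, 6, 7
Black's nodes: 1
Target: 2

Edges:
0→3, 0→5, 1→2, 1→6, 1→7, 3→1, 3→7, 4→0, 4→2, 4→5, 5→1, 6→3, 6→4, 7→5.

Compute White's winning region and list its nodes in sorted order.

A0 = {2}
A1: add {4} — 4 (White) has 4→2.
A2: add {6} — 6 (White) has 6→4.
A3 = A2; e.g. 0 (White) has no edge into A2. Fixed point.
White's winning region = {2, 4, 6}.

2, 4, 6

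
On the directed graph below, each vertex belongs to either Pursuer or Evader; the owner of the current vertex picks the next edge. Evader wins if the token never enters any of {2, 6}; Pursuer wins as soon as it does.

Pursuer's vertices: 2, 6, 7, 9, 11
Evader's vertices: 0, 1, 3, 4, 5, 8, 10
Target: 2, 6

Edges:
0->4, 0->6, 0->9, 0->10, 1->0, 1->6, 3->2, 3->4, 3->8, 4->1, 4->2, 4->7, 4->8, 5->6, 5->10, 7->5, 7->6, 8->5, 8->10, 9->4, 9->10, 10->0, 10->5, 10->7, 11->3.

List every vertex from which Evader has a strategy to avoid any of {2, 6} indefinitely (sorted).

A0 = {2, 6}
A1: add {7} — 7 (Pursuer) has 7→6.
A2 = A1; e.g. 0 (Evader) can still go to 4. Fixed point.
Pursuer's attractor = {2, 6, 7}; Evader avoids the target exactly from the complement.

0, 1, 3, 4, 5, 8, 9, 10, 11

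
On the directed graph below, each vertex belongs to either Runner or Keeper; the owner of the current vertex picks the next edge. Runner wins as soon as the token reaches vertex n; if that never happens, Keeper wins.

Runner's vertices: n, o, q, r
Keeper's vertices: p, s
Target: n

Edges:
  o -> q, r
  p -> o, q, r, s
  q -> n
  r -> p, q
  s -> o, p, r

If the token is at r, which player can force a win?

A0 = {n}
A1: add {q} — q (Runner) has q→n.
A2: add {o, r} — o (Runner) has o→q; r (Runner) has r→q.
A3 = A2; e.g. p (Keeper) can still go to s. Fixed point.
r ∈ A2, so Runner can force the target.

Runner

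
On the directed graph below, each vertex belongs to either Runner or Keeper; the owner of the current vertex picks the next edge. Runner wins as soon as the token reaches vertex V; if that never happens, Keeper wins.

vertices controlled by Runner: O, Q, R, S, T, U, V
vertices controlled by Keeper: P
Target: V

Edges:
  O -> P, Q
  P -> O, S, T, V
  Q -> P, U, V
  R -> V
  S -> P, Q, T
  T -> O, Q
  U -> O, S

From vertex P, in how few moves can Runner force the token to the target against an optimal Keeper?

3

A0 = {V}
A1: add {Q, R} — Q (Runner) has Q→V; R (Runner) has R→V.
A2: add {O, S, T} — O (Runner) has O→Q; S (Runner) has S→Q; T (Runner) has T→Q.
A3: add {P, U} — P (Keeper): all of {O, S, T, V} already in; U (Runner) has U→O.
A3 = all vertices. Fixed point.
P enters the attractor at level 3, so Runner can force the target in 3 moves from there.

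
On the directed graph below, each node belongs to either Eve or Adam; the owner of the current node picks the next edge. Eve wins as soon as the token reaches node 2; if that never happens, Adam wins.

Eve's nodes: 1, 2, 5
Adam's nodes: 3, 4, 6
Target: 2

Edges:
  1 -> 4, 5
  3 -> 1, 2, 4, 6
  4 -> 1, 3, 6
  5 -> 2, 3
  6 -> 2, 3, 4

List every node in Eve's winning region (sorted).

A0 = {2}
A1: add {5} — 5 (Eve) has 5→2.
A2: add {1} — 1 (Eve) has 1→5.
A3 = A2; e.g. 3 (Adam) can still go to 4. Fixed point.
Eve's winning region = {1, 2, 5}.

1, 2, 5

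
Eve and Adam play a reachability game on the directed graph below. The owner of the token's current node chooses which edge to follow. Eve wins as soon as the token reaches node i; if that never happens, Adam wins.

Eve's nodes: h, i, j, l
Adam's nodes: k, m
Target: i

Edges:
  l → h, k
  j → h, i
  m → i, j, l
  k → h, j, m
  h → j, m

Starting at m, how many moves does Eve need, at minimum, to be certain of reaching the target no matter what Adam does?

A0 = {i}
A1: add {j} — j (Eve) has j→i.
A2: add {h} — h (Eve) has h→j.
A3: add {l} — l (Eve) has l→h.
A4: add {m} — m (Adam): all of {i, j, l} already in.
m enters the attractor at level 4, so Eve can force the target in 4 moves from there.

4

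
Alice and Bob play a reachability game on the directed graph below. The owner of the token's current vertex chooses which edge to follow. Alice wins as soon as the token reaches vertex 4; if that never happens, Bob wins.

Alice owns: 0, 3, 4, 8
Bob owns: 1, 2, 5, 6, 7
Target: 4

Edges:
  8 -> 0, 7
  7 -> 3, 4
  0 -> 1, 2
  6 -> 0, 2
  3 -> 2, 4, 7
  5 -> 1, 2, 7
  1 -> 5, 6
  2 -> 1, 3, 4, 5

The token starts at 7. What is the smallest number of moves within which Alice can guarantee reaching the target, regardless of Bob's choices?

A0 = {4}
A1: add {3} — 3 (Alice) has 3→4.
A2: add {7} — 7 (Bob): all of {3, 4} already in.
7 enters the attractor at level 2, so Alice can force the target in 2 moves from there.

2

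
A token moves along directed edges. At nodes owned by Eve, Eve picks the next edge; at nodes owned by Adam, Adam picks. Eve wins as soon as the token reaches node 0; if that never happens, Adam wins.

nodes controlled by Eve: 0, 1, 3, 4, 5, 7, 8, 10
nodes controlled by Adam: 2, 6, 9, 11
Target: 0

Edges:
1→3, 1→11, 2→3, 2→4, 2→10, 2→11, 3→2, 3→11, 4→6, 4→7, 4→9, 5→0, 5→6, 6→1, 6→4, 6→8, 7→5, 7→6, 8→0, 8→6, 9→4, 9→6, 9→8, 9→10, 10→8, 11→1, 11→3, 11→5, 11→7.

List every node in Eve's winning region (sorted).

A0 = {0}
A1: add {5, 8} — 5 (Eve) has 5→0; 8 (Eve) has 8→0.
A2: add {7, 10} — 7 (Eve) has 7→5; 10 (Eve) has 10→8.
A3: add {4} — 4 (Eve) has 4→7.
A4 = A3; e.g. 1 (Eve) has no edge into A3. Fixed point.
Eve's winning region = {0, 4, 5, 7, 8, 10}.

0, 4, 5, 7, 8, 10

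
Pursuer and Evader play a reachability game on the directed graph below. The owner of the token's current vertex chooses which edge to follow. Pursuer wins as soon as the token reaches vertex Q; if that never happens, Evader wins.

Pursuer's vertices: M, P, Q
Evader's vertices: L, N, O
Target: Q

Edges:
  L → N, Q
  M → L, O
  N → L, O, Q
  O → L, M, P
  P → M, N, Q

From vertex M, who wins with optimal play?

A0 = {Q}
A1: add {P} — P (Pursuer) has P→Q.
A2 = A1; e.g. L (Evader) can still go to N. Fixed point.
M never enters the attractor, so Evader can avoid the target forever.

Evader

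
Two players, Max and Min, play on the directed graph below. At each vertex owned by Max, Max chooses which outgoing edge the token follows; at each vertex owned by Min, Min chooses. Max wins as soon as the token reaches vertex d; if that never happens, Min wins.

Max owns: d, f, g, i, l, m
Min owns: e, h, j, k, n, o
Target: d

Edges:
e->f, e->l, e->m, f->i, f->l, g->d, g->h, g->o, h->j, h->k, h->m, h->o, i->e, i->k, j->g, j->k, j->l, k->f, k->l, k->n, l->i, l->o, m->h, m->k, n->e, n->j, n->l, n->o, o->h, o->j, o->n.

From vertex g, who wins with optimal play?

Max

A0 = {d}
A1: add {g} — g (Max) has g→d.
A2 = A1; e.g. e (Min) can still go to f. Fixed point.
g ∈ A1, so Max can force the target.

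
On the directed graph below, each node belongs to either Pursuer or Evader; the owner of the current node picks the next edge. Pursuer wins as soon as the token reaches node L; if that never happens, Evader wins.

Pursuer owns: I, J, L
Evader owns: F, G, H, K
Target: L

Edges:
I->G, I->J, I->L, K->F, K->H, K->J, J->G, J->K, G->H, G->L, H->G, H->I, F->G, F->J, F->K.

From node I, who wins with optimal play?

Pursuer

A0 = {L}
A1: add {I} — I (Pursuer) has I→L.
A2 = A1; e.g. F (Evader) can still go to G. Fixed point.
I ∈ A1, so Pursuer can force the target.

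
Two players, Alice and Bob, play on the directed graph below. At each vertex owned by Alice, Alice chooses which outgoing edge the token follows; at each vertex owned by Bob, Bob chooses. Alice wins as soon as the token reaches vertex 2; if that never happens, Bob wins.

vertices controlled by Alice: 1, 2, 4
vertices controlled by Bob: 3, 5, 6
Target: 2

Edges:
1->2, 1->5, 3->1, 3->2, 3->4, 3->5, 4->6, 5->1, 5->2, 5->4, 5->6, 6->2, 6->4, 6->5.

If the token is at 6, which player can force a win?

A0 = {2}
A1: add {1} — 1 (Alice) has 1→2.
A2 = A1; e.g. 3 (Bob) can still go to 4. Fixed point.
6 never enters the attractor, so Bob can avoid the target forever.

Bob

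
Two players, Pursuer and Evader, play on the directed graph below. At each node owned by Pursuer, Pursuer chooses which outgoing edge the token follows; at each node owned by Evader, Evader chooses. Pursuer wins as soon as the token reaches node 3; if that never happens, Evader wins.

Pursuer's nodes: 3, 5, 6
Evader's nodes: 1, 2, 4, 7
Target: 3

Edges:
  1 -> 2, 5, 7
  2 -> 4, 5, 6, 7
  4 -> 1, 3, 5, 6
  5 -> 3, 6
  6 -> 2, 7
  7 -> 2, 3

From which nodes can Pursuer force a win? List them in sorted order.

3, 5

A0 = {3}
A1: add {5} — 5 (Pursuer) has 5→3.
A2 = A1; e.g. 1 (Evader) can still go to 2. Fixed point.
Pursuer's winning region = {3, 5}.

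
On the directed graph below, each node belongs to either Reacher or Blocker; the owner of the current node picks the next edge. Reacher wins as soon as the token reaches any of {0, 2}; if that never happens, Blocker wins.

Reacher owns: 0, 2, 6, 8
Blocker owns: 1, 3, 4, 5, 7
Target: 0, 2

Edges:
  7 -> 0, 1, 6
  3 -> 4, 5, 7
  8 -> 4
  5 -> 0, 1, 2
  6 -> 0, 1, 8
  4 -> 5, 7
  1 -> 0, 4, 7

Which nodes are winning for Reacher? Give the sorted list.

0, 2, 6

A0 = {0, 2}
A1: add {6} — 6 (Reacher) has 6→0.
A2 = A1; e.g. 1 (Blocker) can still go to 4. Fixed point.
Reacher's winning region = {0, 2, 6}.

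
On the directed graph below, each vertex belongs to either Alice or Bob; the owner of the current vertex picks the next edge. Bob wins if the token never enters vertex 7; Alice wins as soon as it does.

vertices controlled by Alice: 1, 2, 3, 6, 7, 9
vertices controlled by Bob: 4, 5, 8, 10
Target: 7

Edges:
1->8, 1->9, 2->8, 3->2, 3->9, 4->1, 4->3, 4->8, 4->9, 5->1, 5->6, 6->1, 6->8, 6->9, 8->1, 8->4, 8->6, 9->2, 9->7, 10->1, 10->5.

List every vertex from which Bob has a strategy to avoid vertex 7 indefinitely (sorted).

A0 = {7}
A1: add {9} — 9 (Alice) has 9→7.
A2: add {1, 3, 6} — 1 (Alice) has 1→9; 3 (Alice) has 3→9; 6 (Alice) has 6→9.
A3: add {5} — 5 (Bob): all of {1, 6} already in.
A4: add {10} — 10 (Bob): all of {1, 5} already in.
A5 = A4; e.g. 2 (Alice) has no edge into A4. Fixed point.
Alice's attractor = {1, 3, 5, 6, 7, 9, 10}; Bob avoids the target exactly from the complement.

2, 4, 8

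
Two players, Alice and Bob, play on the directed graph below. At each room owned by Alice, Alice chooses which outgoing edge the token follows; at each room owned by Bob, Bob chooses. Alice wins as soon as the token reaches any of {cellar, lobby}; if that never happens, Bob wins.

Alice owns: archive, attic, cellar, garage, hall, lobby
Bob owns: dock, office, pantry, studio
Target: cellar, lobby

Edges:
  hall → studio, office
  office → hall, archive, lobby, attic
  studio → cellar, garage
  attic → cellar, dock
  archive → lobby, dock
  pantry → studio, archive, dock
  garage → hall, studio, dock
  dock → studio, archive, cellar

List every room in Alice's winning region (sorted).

archive, attic, cellar, lobby

A0 = {cellar, lobby}
A1: add {archive, attic} — archive (Alice) has archive→lobby; attic (Alice) has attic→cellar.
A2 = A1; e.g. hall (Alice) has no edge into A1. Fixed point.
Alice's winning region = {archive, attic, cellar, lobby}.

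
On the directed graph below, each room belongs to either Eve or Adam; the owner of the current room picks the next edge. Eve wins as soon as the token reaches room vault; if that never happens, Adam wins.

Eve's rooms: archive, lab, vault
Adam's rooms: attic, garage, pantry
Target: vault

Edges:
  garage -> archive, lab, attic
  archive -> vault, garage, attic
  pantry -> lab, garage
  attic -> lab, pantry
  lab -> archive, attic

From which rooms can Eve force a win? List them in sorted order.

archive, lab, vault

A0 = {vault}
A1: add {archive} — archive (Eve) has archive→vault.
A2: add {lab} — lab (Eve) has lab→archive.
A3 = A2; e.g. garage (Adam) can still go to attic. Fixed point.
Eve's winning region = {archive, lab, vault}.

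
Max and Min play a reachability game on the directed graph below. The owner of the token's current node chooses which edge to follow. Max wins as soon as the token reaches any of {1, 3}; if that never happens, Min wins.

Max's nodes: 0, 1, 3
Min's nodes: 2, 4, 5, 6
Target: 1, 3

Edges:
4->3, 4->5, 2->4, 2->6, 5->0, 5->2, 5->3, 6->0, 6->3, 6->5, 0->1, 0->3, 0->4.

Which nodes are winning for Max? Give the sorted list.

A0 = {1, 3}
A1: add {0} — 0 (Max) has 0→1.
A2 = A1; e.g. 2 (Min) can still go to 4. Fixed point.
Max's winning region = {0, 1, 3}.

0, 1, 3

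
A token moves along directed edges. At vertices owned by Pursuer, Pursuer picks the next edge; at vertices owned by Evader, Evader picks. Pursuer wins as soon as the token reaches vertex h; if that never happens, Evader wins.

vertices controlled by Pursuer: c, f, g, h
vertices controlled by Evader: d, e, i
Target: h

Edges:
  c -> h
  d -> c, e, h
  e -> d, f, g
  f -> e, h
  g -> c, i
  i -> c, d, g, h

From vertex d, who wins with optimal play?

Evader

A0 = {h}
A1: add {c, f} — c (Pursuer) has c→h; f (Pursuer) has f→h.
A2: add {g} — g (Pursuer) has g→c.
A3 = A2; e.g. d (Evader) can still go to e. Fixed point.
d never enters the attractor, so Evader can avoid the target forever.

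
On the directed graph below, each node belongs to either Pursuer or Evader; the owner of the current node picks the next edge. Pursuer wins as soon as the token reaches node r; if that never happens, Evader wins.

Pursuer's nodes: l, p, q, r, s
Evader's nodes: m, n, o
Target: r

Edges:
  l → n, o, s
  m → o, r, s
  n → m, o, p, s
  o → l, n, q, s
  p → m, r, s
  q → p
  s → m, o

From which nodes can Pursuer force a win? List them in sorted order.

p, q, r

A0 = {r}
A1: add {p} — p (Pursuer) has p→r.
A2: add {q} — q (Pursuer) has q→p.
A3 = A2; e.g. l (Pursuer) has no edge into A2. Fixed point.
Pursuer's winning region = {p, q, r}.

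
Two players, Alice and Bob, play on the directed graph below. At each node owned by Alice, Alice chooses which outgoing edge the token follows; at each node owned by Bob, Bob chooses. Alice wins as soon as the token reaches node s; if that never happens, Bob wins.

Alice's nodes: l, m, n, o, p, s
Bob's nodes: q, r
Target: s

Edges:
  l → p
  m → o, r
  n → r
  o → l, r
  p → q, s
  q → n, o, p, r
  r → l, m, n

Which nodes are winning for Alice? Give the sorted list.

l, m, o, p, s

A0 = {s}
A1: add {p} — p (Alice) has p→s.
A2: add {l} — l (Alice) has l→p.
A3: add {o} — o (Alice) has o→l.
A4: add {m} — m (Alice) has m→o.
A5 = A4; e.g. n (Alice) has no edge into A4. Fixed point.
Alice's winning region = {l, m, o, p, s}.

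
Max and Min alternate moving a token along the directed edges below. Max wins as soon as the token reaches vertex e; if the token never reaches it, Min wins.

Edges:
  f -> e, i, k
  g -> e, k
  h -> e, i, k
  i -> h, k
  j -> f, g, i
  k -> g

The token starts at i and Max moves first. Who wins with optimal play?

Max

Track states (vertex, player-to-move).
A0 = {(e,Max), (e,Min)}
A1: add {(f,Max), (g,Max), (h,Max)}.
A2: add {(k,Min)}.
A3: add {(i,Max)}.
(i,Max) ∈ A3 ⇒ Max forces the target.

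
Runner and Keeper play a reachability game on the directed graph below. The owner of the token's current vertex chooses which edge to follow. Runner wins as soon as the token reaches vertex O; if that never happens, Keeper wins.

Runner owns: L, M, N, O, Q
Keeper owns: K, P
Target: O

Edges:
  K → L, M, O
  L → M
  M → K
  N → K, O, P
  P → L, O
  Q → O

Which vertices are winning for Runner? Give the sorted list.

N, O, Q

A0 = {O}
A1: add {N, Q} — N (Runner) has N→O; Q (Runner) has Q→O.
A2 = A1; e.g. K (Keeper) can still go to L. Fixed point.
Runner's winning region = {N, O, Q}.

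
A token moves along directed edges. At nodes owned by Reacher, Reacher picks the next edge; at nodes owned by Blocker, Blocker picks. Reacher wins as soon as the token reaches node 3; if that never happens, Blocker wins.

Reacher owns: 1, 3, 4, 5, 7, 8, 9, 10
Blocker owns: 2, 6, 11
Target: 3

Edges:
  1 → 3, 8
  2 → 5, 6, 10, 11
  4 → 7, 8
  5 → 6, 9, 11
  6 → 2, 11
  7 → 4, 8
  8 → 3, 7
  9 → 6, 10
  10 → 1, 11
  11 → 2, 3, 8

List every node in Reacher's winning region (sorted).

A0 = {3}
A1: add {1, 8} — 1 (Reacher) has 1→3; 8 (Reacher) has 8→3.
A2: add {4, 7, 10} — 4 (Reacher) has 4→8; 7 (Reacher) has 7→8; 10 (Reacher) has 10→1.
A3: add {9} — 9 (Reacher) has 9→10.
A4: add {5} — 5 (Reacher) has 5→9.
A5 = A4; e.g. 2 (Blocker) can still go to 6. Fixed point.
Reacher's winning region = {1, 3, 4, 5, 7, 8, 9, 10}.

1, 3, 4, 5, 7, 8, 9, 10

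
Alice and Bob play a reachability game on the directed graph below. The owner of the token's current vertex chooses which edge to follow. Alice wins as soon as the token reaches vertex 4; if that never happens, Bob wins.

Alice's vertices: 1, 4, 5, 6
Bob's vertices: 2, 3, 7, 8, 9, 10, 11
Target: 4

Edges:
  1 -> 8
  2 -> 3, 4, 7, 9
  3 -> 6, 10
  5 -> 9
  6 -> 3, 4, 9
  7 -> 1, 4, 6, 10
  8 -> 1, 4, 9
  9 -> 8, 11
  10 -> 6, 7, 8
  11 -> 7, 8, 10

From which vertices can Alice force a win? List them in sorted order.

4, 6

A0 = {4}
A1: add {6} — 6 (Alice) has 6→4.
A2 = A1; e.g. 1 (Alice) has no edge into A1. Fixed point.
Alice's winning region = {4, 6}.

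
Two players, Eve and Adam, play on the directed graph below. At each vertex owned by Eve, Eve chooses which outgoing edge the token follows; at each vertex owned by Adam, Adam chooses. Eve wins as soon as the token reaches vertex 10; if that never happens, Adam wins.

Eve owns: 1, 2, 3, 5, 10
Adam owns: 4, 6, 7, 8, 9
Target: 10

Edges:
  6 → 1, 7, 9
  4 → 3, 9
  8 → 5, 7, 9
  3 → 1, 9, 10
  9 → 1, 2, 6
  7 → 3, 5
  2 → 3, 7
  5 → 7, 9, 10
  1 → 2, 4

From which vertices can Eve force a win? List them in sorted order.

A0 = {10}
A1: add {3, 5} — 3 (Eve) has 3→10; 5 (Eve) has 5→10.
A2: add {2, 7} — 2 (Eve) has 2→3; 7 (Adam): all of {3, 5} already in.
A3: add {1} — 1 (Eve) has 1→2.
A4 = A3; e.g. 4 (Adam) can still go to 9. Fixed point.
Eve's winning region = {1, 2, 3, 5, 7, 10}.

1, 2, 3, 5, 7, 10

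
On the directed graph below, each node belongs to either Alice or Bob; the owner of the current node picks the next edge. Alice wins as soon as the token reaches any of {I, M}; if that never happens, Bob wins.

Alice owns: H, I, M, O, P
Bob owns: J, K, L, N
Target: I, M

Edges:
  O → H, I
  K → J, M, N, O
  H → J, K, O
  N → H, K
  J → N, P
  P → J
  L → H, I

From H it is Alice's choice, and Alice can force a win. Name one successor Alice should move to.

A0 = {I, M}
A1: add {O} — O (Alice) has O→I.
A2: add {H} — H (Alice) has H→O.
A3: add {L} — L (Bob): all of {H, I} already in.
A4 = A3; e.g. J (Bob) can still go to N. Fixed point.
From H, successor O is in the attractor (rank 1); the other successors J, K are not.

O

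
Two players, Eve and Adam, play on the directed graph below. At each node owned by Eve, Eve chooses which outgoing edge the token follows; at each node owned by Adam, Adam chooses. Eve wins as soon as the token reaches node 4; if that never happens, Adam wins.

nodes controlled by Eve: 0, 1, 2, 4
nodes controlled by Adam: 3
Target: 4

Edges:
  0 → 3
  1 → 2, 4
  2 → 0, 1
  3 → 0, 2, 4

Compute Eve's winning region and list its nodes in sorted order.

1, 2, 4

A0 = {4}
A1: add {1} — 1 (Eve) has 1→4.
A2: add {2} — 2 (Eve) has 2→1.
A3 = A2; e.g. 0 (Eve) has no edge into A2. Fixed point.
Eve's winning region = {1, 2, 4}.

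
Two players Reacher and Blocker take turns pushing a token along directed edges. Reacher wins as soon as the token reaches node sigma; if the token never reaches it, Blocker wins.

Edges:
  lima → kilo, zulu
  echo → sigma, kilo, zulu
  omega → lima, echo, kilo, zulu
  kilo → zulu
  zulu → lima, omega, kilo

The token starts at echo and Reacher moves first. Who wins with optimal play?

Reacher

Track states (vertex, player-to-move).
A0 = {(sigma,Reacher), (sigma,Blocker)}
A1: add {(echo,Reacher)}.
(echo,Reacher) ∈ A1 ⇒ Reacher forces the target.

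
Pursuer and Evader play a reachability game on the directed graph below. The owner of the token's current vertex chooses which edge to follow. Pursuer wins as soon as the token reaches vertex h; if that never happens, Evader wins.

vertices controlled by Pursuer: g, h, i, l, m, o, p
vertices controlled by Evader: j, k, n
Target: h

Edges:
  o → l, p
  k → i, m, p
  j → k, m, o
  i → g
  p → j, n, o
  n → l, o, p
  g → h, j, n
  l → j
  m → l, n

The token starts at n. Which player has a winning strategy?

A0 = {h}
A1: add {g} — g (Pursuer) has g→h.
A2: add {i} — i (Pursuer) has i→g.
A3 = A2; e.g. j (Evader) can still go to k. Fixed point.
n never enters the attractor, so Evader can avoid the target forever.

Evader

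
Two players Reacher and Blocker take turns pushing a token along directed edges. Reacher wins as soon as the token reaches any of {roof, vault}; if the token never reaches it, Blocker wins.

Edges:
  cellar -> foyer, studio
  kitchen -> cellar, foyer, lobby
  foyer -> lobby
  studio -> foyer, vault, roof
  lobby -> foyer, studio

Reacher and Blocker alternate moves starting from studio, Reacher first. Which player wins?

Track states (vertex, player-to-move).
A0 = {(vault,Reacher), (vault,Blocker), (roof,Reacher), (roof,Blocker)}
A1: add {(studio,Reacher)}.
(studio,Reacher) ∈ A1 ⇒ Reacher forces the target.

Reacher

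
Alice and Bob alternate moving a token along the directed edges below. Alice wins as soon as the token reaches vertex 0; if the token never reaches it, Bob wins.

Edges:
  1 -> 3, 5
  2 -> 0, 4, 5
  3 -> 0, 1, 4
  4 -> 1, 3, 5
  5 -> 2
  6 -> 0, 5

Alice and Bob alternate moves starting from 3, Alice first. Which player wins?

Track states (vertex, player-to-move).
A0 = {(0,Alice), (0,Bob)}
A1: add {(2,Alice), (3,Alice), (6,Alice)}.
(3,Alice) ∈ A1 ⇒ Alice forces the target.

Alice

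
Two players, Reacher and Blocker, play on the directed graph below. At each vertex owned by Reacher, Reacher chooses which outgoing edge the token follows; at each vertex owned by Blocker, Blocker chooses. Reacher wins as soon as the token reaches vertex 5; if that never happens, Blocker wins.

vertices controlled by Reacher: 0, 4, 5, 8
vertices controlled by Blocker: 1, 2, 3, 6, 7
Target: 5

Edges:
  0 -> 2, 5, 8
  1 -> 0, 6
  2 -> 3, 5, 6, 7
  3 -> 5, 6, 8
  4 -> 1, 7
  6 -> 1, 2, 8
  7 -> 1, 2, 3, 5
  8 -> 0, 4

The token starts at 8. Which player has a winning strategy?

A0 = {5}
A1: add {0} — 0 (Reacher) has 0→5.
A2: add {8} — 8 (Reacher) has 8→0.
A3 = A2; e.g. 1 (Blocker) can still go to 6. Fixed point.
8 ∈ A2, so Reacher can force the target.

Reacher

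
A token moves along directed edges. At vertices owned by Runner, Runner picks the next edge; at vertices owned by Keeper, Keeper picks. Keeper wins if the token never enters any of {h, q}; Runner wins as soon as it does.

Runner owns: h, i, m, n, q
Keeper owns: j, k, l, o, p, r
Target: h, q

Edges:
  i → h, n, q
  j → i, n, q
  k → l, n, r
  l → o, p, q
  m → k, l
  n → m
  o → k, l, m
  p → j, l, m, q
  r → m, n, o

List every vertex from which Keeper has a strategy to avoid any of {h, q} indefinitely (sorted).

j, k, l, m, n, o, p, r

A0 = {h, q}
A1: add {i} — i (Runner) has i→h.
A2 = A1; e.g. j (Keeper) can still go to n. Fixed point.
Runner's attractor = {h, i, q}; Keeper avoids the target exactly from the complement.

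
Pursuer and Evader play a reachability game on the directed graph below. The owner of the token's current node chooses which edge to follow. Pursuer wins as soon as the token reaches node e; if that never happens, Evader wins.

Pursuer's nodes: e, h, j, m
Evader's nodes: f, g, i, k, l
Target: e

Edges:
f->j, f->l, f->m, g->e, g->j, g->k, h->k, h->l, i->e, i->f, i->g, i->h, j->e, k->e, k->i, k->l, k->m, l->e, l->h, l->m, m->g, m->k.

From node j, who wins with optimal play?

A0 = {e}
A1: add {j} — j (Pursuer) has j→e.
A2 = A1; e.g. f (Evader) can still go to l. Fixed point.
j ∈ A1, so Pursuer can force the target.

Pursuer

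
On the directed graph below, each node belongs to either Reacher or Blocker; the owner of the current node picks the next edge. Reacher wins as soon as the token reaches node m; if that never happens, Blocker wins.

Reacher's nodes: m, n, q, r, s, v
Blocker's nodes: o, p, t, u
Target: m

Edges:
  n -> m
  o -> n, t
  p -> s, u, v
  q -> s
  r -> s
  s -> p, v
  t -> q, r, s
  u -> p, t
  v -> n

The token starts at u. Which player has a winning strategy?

A0 = {m}
A1: add {n} — n (Reacher) has n→m.
A2: add {v} — v (Reacher) has v→n.
A3: add {s} — s (Reacher) has s→v.
A4: add {q, r} — q (Reacher) has q→s; r (Reacher) has r→s.
A5: add {t} — t (Blocker): all of {q, r, s} already in.
A6: add {o} — o (Blocker): all of {n, t} already in.
A7 = A6; e.g. p (Blocker) can still go to u. Fixed point.
u never enters the attractor, so Blocker can avoid the target forever.

Blocker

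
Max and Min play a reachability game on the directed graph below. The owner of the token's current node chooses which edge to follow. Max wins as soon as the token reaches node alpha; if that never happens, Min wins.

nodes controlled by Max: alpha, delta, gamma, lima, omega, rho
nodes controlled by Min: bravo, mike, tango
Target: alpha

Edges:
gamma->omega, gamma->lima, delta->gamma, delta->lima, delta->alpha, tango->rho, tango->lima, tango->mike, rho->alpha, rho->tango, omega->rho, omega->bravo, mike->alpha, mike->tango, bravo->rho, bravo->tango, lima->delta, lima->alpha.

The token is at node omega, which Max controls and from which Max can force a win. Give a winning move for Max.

rho

A0 = {alpha}
A1: add {delta, lima, rho} — delta (Max) has delta→alpha; rho (Max) has rho→alpha; lima (Max) has lima→alpha.
A2: add {gamma, omega} — omega (Max) has omega→rho; gamma (Max) has gamma→lima.
A3 = A2; e.g. bravo (Min) can still go to tango. Fixed point.
From omega, successor rho is in the attractor (rank 1); the other successor bravo is not.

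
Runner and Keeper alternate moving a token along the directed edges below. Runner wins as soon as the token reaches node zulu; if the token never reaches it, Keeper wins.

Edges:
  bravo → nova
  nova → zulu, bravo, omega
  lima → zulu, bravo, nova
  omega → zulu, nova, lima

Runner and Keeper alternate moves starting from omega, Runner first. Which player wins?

Track states (vertex, player-to-move).
A0 = {(zulu,Runner), (zulu,Keeper)}
A1: add {(nova,Runner), (lima,Runner), (omega,Runner)}.
(omega,Runner) ∈ A1 ⇒ Runner forces the target.

Runner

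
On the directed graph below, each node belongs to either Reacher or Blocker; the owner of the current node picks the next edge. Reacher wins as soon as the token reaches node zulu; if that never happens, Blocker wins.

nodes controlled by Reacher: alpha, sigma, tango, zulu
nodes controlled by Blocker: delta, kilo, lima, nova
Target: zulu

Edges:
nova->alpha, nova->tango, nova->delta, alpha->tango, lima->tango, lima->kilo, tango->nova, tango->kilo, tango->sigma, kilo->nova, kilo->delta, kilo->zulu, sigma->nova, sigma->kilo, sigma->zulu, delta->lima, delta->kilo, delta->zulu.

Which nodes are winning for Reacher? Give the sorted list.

A0 = {zulu}
A1: add {sigma} — sigma (Reacher) has sigma→zulu.
A2: add {tango} — tango (Reacher) has tango→sigma.
A3: add {alpha} — alpha (Reacher) has alpha→tango.
A4 = A3; e.g. nova (Blocker) can still go to delta. Fixed point.
Reacher's winning region = {alpha, sigma, tango, zulu}.

alpha, sigma, tango, zulu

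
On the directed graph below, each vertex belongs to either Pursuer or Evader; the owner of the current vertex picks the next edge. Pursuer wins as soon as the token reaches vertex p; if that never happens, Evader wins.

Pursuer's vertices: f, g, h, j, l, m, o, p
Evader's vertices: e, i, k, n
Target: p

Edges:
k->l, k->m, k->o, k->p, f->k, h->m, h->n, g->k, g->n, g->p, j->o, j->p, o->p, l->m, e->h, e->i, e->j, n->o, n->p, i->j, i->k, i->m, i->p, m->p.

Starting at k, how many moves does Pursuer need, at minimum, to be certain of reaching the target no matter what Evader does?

A0 = {p}
A1: add {g, j, m, o} — g (Pursuer) has g→p; j (Pursuer) has j→p; m (Pursuer) has m→p; o (Pursuer) has o→p.
A2: add {h, l, n} — h (Pursuer) has h→m; l (Pursuer) has l→m; n (Evader): all of {o, p} already in.
A3: add {k} — k (Evader): all of {l, m, o, p} already in.
k enters the attractor at level 3, so Pursuer can force the target in 3 moves from there.

3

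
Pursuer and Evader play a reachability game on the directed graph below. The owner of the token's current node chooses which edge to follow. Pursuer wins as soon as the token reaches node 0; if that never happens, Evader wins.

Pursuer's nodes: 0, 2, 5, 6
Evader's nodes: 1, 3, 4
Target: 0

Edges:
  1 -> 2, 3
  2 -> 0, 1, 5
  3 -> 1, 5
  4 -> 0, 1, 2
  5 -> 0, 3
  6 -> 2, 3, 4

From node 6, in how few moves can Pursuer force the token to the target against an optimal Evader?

2

A0 = {0}
A1: add {2, 5} — 2 (Pursuer) has 2→0; 5 (Pursuer) has 5→0.
A2: add {6} — 6 (Pursuer) has 6→2.
A3 = A2; e.g. 1 (Evader) can still go to 3. Fixed point.
6 enters the attractor at level 2, so Pursuer can force the target in 2 moves from there.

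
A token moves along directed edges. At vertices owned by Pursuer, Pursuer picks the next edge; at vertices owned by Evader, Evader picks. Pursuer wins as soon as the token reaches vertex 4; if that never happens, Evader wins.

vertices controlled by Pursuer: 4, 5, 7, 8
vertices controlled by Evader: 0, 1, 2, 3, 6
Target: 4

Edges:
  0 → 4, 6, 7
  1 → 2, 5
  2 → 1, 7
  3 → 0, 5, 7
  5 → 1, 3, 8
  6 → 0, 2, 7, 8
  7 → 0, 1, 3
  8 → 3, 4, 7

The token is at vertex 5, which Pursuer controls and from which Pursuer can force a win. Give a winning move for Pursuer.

8

A0 = {4}
A1: add {8} — 8 (Pursuer) has 8→4.
A2: add {5} — 5 (Pursuer) has 5→8.
A3 = A2; e.g. 0 (Evader) can still go to 6. Fixed point.
From 5, successor 8 is in the attractor (rank 1); the other successors 1, 3 are not.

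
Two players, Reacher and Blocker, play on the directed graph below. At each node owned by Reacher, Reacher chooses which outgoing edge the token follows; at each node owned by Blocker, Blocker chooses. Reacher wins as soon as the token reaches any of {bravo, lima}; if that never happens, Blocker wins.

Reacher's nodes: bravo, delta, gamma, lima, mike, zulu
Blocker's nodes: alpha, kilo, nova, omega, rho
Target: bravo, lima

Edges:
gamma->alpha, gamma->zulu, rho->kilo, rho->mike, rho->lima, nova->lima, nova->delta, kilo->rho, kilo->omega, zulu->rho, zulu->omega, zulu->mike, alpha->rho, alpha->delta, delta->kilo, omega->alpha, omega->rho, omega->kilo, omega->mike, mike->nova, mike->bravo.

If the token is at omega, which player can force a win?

A0 = {bravo, lima}
A1: add {mike} — mike (Reacher) has mike→bravo.
A2: add {zulu} — zulu (Reacher) has zulu→mike.
A3: add {gamma} — gamma (Reacher) has gamma→zulu.
A4 = A3; e.g. alpha (Blocker) can still go to rho. Fixed point.
omega never enters the attractor, so Blocker can avoid the target forever.

Blocker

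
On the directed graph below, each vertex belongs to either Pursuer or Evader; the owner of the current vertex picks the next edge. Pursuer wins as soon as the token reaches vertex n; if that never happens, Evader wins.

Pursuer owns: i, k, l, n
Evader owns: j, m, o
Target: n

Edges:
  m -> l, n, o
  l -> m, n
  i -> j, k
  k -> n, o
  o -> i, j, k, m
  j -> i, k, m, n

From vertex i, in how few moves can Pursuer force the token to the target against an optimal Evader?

2

A0 = {n}
A1: add {k, l} — k (Pursuer) has k→n; l (Pursuer) has l→n.
A2: add {i} — i (Pursuer) has i→k.
A3 = A2; e.g. j (Evader) can still go to m. Fixed point.
i enters the attractor at level 2, so Pursuer can force the target in 2 moves from there.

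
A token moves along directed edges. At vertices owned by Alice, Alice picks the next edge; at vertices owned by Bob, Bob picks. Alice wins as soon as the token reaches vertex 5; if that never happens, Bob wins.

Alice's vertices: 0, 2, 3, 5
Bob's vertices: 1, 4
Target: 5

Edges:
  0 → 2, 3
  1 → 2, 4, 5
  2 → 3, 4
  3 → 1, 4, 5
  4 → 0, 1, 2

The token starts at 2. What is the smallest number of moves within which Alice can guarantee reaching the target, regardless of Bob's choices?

A0 = {5}
A1: add {3} — 3 (Alice) has 3→5.
A2: add {0, 2} — 0 (Alice) has 0→3; 2 (Alice) has 2→3.
A3 = A2; e.g. 1 (Bob) can still go to 4. Fixed point.
2 enters the attractor at level 2, so Alice can force the target in 2 moves from there.

2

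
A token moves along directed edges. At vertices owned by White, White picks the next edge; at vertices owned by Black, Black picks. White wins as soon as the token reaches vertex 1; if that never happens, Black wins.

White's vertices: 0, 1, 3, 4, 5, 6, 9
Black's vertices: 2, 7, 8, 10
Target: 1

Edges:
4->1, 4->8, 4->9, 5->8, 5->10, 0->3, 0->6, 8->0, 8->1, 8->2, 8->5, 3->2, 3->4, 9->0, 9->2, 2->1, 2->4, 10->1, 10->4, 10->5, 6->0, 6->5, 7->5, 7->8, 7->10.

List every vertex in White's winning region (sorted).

0, 1, 2, 3, 4, 6, 9

A0 = {1}
A1: add {4} — 4 (White) has 4→1.
A2: add {2, 3} — 2 (Black): all of {1, 4} already in; 3 (White) has 3→4.
A3: add {0, 9} — 0 (White) has 0→3; 9 (White) has 9→2.
A4: add {6} — 6 (White) has 6→0.
A5 = A4; e.g. 5 (White) has no edge into A4. Fixed point.
White's winning region = {0, 1, 2, 3, 4, 6, 9}.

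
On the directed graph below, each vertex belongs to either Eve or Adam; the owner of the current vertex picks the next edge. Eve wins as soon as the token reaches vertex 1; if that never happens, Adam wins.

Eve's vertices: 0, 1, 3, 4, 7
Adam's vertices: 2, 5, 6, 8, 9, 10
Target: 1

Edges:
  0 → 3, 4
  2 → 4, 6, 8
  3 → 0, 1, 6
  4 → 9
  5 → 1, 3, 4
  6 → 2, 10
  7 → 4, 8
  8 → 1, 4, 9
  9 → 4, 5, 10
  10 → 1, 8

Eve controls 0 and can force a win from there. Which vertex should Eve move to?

A0 = {1}
A1: add {3} — 3 (Eve) has 3→1.
A2: add {0} — 0 (Eve) has 0→3.
A3 = A2; e.g. 2 (Adam) can still go to 4. Fixed point.
From 0, successor 3 is in the attractor (rank 1); the other successor 4 is not.

3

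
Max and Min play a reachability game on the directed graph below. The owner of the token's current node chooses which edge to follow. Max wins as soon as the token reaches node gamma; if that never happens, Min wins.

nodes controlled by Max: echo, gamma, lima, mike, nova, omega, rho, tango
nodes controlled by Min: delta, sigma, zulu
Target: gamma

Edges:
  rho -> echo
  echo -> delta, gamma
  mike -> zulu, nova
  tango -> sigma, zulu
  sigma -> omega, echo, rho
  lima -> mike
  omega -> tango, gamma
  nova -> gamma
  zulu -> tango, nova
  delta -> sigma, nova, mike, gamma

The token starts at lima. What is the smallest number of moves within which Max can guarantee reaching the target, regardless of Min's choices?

A0 = {gamma}
A1: add {echo, nova, omega} — omega (Max) has omega→gamma; echo (Max) has echo→gamma; nova (Max) has nova→gamma.
A2: add {mike, rho} — mike (Max) has mike→nova; rho (Max) has rho→echo.
A3: add {lima, sigma} — sigma (Min): all of {omega, echo, rho} already in; lima (Max) has lima→mike.
lima enters the attractor at level 3, so Max can force the target in 3 moves from there.

3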